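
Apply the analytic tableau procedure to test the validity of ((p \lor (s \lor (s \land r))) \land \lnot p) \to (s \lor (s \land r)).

Valid

Assume the negation and expand:
Initial set: {F (((p \lor (s \lor (s \land r))) \land \lnot p) \to (s \lor (s \land r)))}.
F (((p \lor (s \lor (s \land r))) \land \lnot p) \to (s \lor (s \land r))): α-rule — add T ((p \lor (s \lor (s \land r))) \land \lnot p), F (s \lor (s \land r)).
T ((p \lor (s \lor (s \land r))) \land \lnot p): α-rule — add T (p \lor (s \lor (s \land r))), T \lnot p.
F (s \lor (s \land r)): α-rule — add F s, F (s \land r).
T (p \lor (s \lor (s \land r))): β-rule — branch into T p  //  T (s \lor (s \land r)).
  branch 1 (add T p):
    × closes — contains both p and \lnot p.
  branch 2 (add T (s \lor (s \land r))):
    F (s \land r): β-rule — branch into F s  //  F r.
      branch 2.1 (add F s):
        T (s \lor (s \land r)): β-rule — branch into T s  //  T (s \land r).
          branch 2.1.1 (add T s):
            × closes — contains both s and \lnot s.
          branch 2.1.2 (add T (s \land r)):
            T (s \land r): α-rule — add T s, T r.
            × closes — contains both s and \lnot s.
      branch 2.2 (add F r):
        T (s \lor (s \land r)): β-rule — branch into T s  //  T (s \land r).
          branch 2.2.1 (add T s):
            × closes — contains both s and \lnot s.
          branch 2.2.2 (add T (s \land r)):
            T (s \land r): α-rule — add T s, T r.
            × closes — contains both s and \lnot s.
All 5 branches close.
Every branch closed, so the negation is unsatisfiable and the formula is valid.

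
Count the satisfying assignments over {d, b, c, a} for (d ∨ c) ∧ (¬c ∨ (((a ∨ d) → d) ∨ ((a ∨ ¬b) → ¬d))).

12

Initial set: {((d ∨ c) ∧ (¬c ∨ (((a ∨ d) → d) ∨ ((a ∨ ¬b) → ¬d))))}.
((d ∨ c) ∧ (¬c ∨ (((a ∨ d) → d) ∨ ((a ∨ ¬b) → ¬d)))): α-rule — add (d ∨ c), (¬c ∨ (((a ∨ d) → d) ∨ ((a ∨ ¬b) → ¬d))).
(d ∨ c): β-rule — branch into d  //  c.
  branch 1 (add d):
    (¬c ∨ (((a ∨ d) → d) ∨ ((a ∨ ¬b) → ¬d))): β-rule — branch into ¬c  //  (((a ∨ d) → d) ∨ ((a ∨ ¬b) → ¬d)).
      branch 1.1 (add ¬c):
        ○ open, literals {c=0, d=1}.
      branch 1.2 (add (((a ∨ d) → d) ∨ ((a ∨ ¬b) → ¬d))):
        (((a ∨ d) → d) ∨ ((a ∨ ¬b) → ¬d)): β-rule — branch into ((a ∨ d) → d)  //  ((a ∨ ¬b) → ¬d).
          branch 1.2.1 (add ((a ∨ d) → d)):
            ((a ∨ d) → d): β-rule — branch into ¬(a ∨ d)  //  d.
              branch 1.2.1.1 (add ¬(a ∨ d)):
                ¬(a ∨ d): α-rule — add ¬a, ¬d.
                × closes — contains both d and ¬d.
              branch 1.2.1.2 (add d):
                ○ open, literals {d=1}.
          branch 1.2.2 (add ((a ∨ ¬b) → ¬d)):
            ((a ∨ ¬b) → ¬d): β-rule — branch into ¬(a ∨ ¬b)  //  ¬d.
              branch 1.2.2.1 (add ¬(a ∨ ¬b)):
                ¬(a ∨ ¬b): α-rule — add ¬a, ¬¬b.
                ○ open, literals {a=0, b=1, d=1}.
              branch 1.2.2.2 (add ¬d):
                × closes — contains both d and ¬d.
  branch 2 (add c):
    (¬c ∨ (((a ∨ d) → d) ∨ ((a ∨ ¬b) → ¬d))): β-rule — branch into ¬c  //  (((a ∨ d) → d) ∨ ((a ∨ ¬b) → ¬d)).
      branch 2.1 (add ¬c):
        × closes — contains both c and ¬c.
      branch 2.2 (add (((a ∨ d) → d) ∨ ((a ∨ ¬b) → ¬d))):
        (((a ∨ d) → d) ∨ ((a ∨ ¬b) → ¬d)): β-rule — branch into ((a ∨ d) → d)  //  ((a ∨ ¬b) → ¬d).
          branch 2.2.1 (add ((a ∨ d) → d)):
            ((a ∨ d) → d): β-rule — branch into ¬(a ∨ d)  //  d.
              branch 2.2.1.1 (add ¬(a ∨ d)):
                ¬(a ∨ d): α-rule — add ¬a, ¬d.
                ○ open, literals {a=0, c=1, d=0}.
              branch 2.2.1.2 (add d):
                ○ open, literals {c=1, d=1}.
          branch 2.2.2 (add ((a ∨ ¬b) → ¬d)):
            ((a ∨ ¬b) → ¬d): β-rule — branch into ¬(a ∨ ¬b)  //  ¬d.
              branch 2.2.2.1 (add ¬(a ∨ ¬b)):
                ¬(a ∨ ¬b): α-rule — add ¬a, ¬¬b.
                ○ open, literals {a=0, b=1, c=1}.
              branch 2.2.2.2 (add ¬d):
                ○ open, literals {c=1, d=0}.
3 branches closed, 7 open.
Each open branch fixes some atoms; the unmentioned ones are free. Counting distinct full assignments: branch {c=0, d=1} (b, a) contributes 4 new; branch {d=1} (b, c, a) contributes 4 new; branch {a=0, b=1, d=1} (c) contributes 0 new; branch {a=0, c=1, d=0} (b) contributes 2 new; branch {c=1, d=1} (b, a) contributes 0 new; branch {a=0, b=1, c=1} (d) contributes 0 new; branch {c=1, d=0} (b, a) contributes 2 new. Total: 12.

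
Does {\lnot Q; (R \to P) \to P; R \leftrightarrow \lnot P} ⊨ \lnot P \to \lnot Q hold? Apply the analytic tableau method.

Yes

Initial set: {T \lnot Q; T ((R \to P) \to P); T (R \leftrightarrow \lnot P); F (\lnot P \to \lnot Q)}.
F (\lnot P \to \lnot Q): α-rule — add T \lnot P, F \lnot Q.
× closes — contains both Q and \lnot Q.
All 1 branch closes.
Every branch closed, so the premises entail the conclusion.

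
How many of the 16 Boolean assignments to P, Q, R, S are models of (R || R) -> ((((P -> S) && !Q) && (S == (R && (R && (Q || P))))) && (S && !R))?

8

Initial set: {((R || R) -> ((((P -> S) && !Q) && (S == (R && (R && (Q || P))))) && (S && !R)))}.
((R || R) -> ((((P -> S) && !Q) && (S == (R && (R && (Q || P))))) && (S && !R))): β-rule — branch into !(R || R)  //  ((((P -> S) && !Q) && (S == (R && (R && (Q || P))))) && (S && !R)).
  branch 1 (add !(R || R)):
    !(R || R): α-rule — add !R, !R.
    ○ open, literals {R=false}.
  branch 2 (add ((((P -> S) && !Q) && (S == (R && (R && (Q || P))))) && (S && !R))):
    ((((P -> S) && !Q) && (S == (R && (R && (Q || P))))) && (S && !R)): α-rule — add (((P -> S) && !Q) && (S == (R && (R && (Q || P))))), (S && !R).
    (((P -> S) && !Q) && (S == (R && (R && (Q || P))))): α-rule — add ((P -> S) && !Q), (S == (R && (R && (Q || P)))).
    (S && !R): α-rule — add S, !R.
    ((P -> S) && !Q): α-rule — add (P -> S), !Q.
    (S == (R && (R && (Q || P)))): β-rule — branch into S, (R && (R && (Q || P)))  //  !S, !(R && (R && (Q || P))).
      branch 2.1 (add S, (R && (R && (Q || P)))):
        (R && (R && (Q || P))): α-rule — add R, (R && (Q || P)).
        × closes — contains both R and !R.
      branch 2.2 (add !S, !(R && (R && (Q || P)))):
        × closes — contains both S and !S.
2 branches closed, 1 open.
Each open branch fixes some atoms; the unmentioned ones are free. Counting distinct full assignments: branch {R=false} (P, Q, S) contributes 8 new. Total: 8.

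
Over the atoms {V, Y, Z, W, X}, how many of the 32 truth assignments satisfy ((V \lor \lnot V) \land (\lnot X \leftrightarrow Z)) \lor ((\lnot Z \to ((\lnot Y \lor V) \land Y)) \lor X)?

Initial set: {(((V \lor \lnot V) \land (\lnot X \leftrightarrow Z)) \lor ((\lnot Z \to ((\lnot Y \lor V) \land Y)) \lor X))}.
(((V \lor \lnot V) \land (\lnot X \leftrightarrow Z)) \lor ((\lnot Z \to ((\lnot Y \lor V) \land Y)) \lor X)): β-rule — branch into ((V \lor \lnot V) \land (\lnot X \leftrightarrow Z))  //  ((\lnot Z \to ((\lnot Y \lor V) \land Y)) \lor X).
  branch 1 (add ((V \lor \lnot V) \land (\lnot X \leftrightarrow Z))):
    ((V \lor \lnot V) \land (\lnot X \leftrightarrow Z)): α-rule — add (V \lor \lnot V), (\lnot X \leftrightarrow Z).
    (V \lor \lnot V): β-rule — branch into V  //  \lnot V.
      branch 1.1 (add V):
        (\lnot X \leftrightarrow Z): β-rule — branch into \lnot X, Z  //  \lnot \lnot X, \lnot Z.
          branch 1.1.1 (add \lnot X, Z):
            ○ open, literals {V=true, X=false, Z=true}.
          branch 1.1.2 (add \lnot \lnot X, \lnot Z):
            ○ open, literals {V=true, X=true, Z=false}.
      branch 1.2 (add \lnot V):
        (\lnot X \leftrightarrow Z): β-rule — branch into \lnot X, Z  //  \lnot \lnot X, \lnot Z.
          branch 1.2.1 (add \lnot X, Z):
            ○ open, literals {V=false, X=false, Z=true}.
          branch 1.2.2 (add \lnot \lnot X, \lnot Z):
            ○ open, literals {V=false, X=true, Z=false}.
  branch 2 (add ((\lnot Z \to ((\lnot Y \lor V) \land Y)) \lor X)):
    ((\lnot Z \to ((\lnot Y \lor V) \land Y)) \lor X): β-rule — branch into (\lnot Z \to ((\lnot Y \lor V) \land Y))  //  X.
      branch 2.1 (add (\lnot Z \to ((\lnot Y \lor V) \land Y))):
        (\lnot Z \to ((\lnot Y \lor V) \land Y)): β-rule — branch into \lnot \lnot Z  //  ((\lnot Y \lor V) \land Y).
          branch 2.1.1 (add \lnot \lnot Z):
            ○ open, literals {Z=true}.
          branch 2.1.2 (add ((\lnot Y \lor V) \land Y)):
            ((\lnot Y \lor V) \land Y): α-rule — add (\lnot Y \lor V), Y.
            (\lnot Y \lor V): β-rule — branch into \lnot Y  //  V.
              branch 2.1.2.1 (add \lnot Y):
                × closes — contains both Y and \lnot Y.
              branch 2.1.2.2 (add V):
                ○ open, literals {V=true, Y=true}.
      branch 2.2 (add X):
        ○ open, literals {X=true}.
1 branch closed, 7 open.
Each open branch fixes some atoms; the unmentioned ones are free. Counting distinct full assignments: branch {V=true, X=false, Z=true} (Y, W) contributes 4 new; branch {V=true, X=true, Z=false} (Y, W) contributes 4 new; branch {V=false, X=false, Z=true} (Y, W) contributes 4 new; branch {V=false, X=true, Z=false} (Y, W) contributes 4 new; branch {Z=true} (V, Y, W, X) contributes 8 new; branch {V=true, Y=true} (Z, W, X) contributes 2 new; branch {X=true} (V, Y, Z, W) contributes 0 new. Total: 26.

26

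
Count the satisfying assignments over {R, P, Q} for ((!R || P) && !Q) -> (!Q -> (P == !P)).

Initial set: {T (((!R || P) && !Q) -> (!Q -> (P == !P)))}.
T (((!R || P) && !Q) -> (!Q -> (P == !P))): β-rule — branch into F ((!R || P) && !Q)  //  T (!Q -> (P == !P)).
  branch 1 (add F ((!R || P) && !Q)):
    F ((!R || P) && !Q): β-rule — branch into F (!R || P)  //  F !Q.
      branch 1.1 (add F (!R || P)):
        F (!R || P): α-rule — add F !R, F P.
        ○ open, literals {P=0, R=1}.
      branch 1.2 (add F !Q):
        ○ open, literals {Q=1}.
  branch 2 (add T (!Q -> (P == !P))):
    T (!Q -> (P == !P)): β-rule — branch into F !Q  //  T (P == !P).
      branch 2.1 (add F !Q):
        ○ open, literals {Q=1}.
      branch 2.2 (add T (P == !P)):
        T (P == !P): β-rule — branch into T P, T !P  //  F P, F !P.
          branch 2.2.1 (add T P, T !P):
            × closes — contains both P and !P.
          branch 2.2.2 (add F P, F !P):
            × closes — contains both P and !P.
2 branches closed, 3 open.
Each open branch fixes some atoms; the unmentioned ones are free. Counting distinct full assignments: branch {P=0, R=1} (Q) contributes 2 new; branch {Q=1} (R, P) contributes 3 new; branch {Q=1} (R, P) contributes 0 new. Total: 5.

5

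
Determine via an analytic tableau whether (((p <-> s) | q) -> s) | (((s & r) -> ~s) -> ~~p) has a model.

Satisfiable

Initial set: {((((p <-> s) | q) -> s) | (((s & r) -> ~s) -> ~~p))}.
((((p <-> s) | q) -> s) | (((s & r) -> ~s) -> ~~p)): β-rule — branch into (((p <-> s) | q) -> s)  //  (((s & r) -> ~s) -> ~~p).
  branch 1 (add (((p <-> s) | q) -> s)):
    (((p <-> s) | q) -> s): β-rule — branch into ~((p <-> s) | q)  //  s.
      branch 1.1 (add ~((p <-> s) | q)):
        ~((p <-> s) | q): α-rule — add ~(p <-> s), ~q.
        ~(p <-> s): β-rule — branch into p, ~s  //  ~p, s.
          branch 1.1.1 (add p, ~s):
            ○ open, literals {p=1, q=0, s=0}.
          branch 1.1.2 (add ~p, s):
            ○ open, literals {p=0, q=0, s=1}.
      branch 1.2 (add s):
        ○ open, literals {s=1}.
  branch 2 (add (((s & r) -> ~s) -> ~~p)):
    (((s & r) -> ~s) -> ~~p): β-rule — branch into ~((s & r) -> ~s)  //  ~~p.
      branch 2.1 (add ~((s & r) -> ~s)):
        ~((s & r) -> ~s): α-rule — add (s & r), ~~s.
        (s & r): α-rule — add s, r.
        ○ open, literals {r=1, s=1}.
      branch 2.2 (add ~~p):
        ~~p: drop double negation, giving p.
        ○ open, literals {p=1}.
0 branches closed, 5 open.
An open branch gives a satisfying assignment: p=1, q=0, s=0.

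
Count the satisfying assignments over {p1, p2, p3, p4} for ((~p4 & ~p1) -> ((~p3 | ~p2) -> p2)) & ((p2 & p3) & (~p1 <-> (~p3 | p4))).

2

Initial set: {T (((~p4 & ~p1) -> ((~p3 | ~p2) -> p2)) & ((p2 & p3) & (~p1 <-> (~p3 | p4))))}.
T (((~p4 & ~p1) -> ((~p3 | ~p2) -> p2)) & ((p2 & p3) & (~p1 <-> (~p3 | p4)))): α-rule — add T ((~p4 & ~p1) -> ((~p3 | ~p2) -> p2)), T ((p2 & p3) & (~p1 <-> (~p3 | p4))).
T ((p2 & p3) & (~p1 <-> (~p3 | p4))): α-rule — add T (p2 & p3), T (~p1 <-> (~p3 | p4)).
T (p2 & p3): α-rule — add T p2, T p3.
T ((~p4 & ~p1) -> ((~p3 | ~p2) -> p2)): β-rule — branch into F (~p4 & ~p1)  //  T ((~p3 | ~p2) -> p2).
  branch 1 (add F (~p4 & ~p1)):
    T (~p1 <-> (~p3 | p4)): β-rule — branch into T ~p1, T (~p3 | p4)  //  F ~p1, F (~p3 | p4).
      branch 1.1 (add T ~p1, T (~p3 | p4)):
        F (~p4 & ~p1): β-rule — branch into F ~p4  //  F ~p1.
          branch 1.1.1 (add F ~p4):
            T (~p3 | p4): β-rule — branch into T ~p3  //  T p4.
              branch 1.1.1.1 (add T ~p3):
                × closes — contains both p3 and ~p3.
              branch 1.1.1.2 (add T p4):
                ○ open, literals {p1=0, p2=1, p3=1, p4=1}.
          branch 1.1.2 (add F ~p1):
            × closes — contains both p1 and ~p1.
      branch 1.2 (add F ~p1, F (~p3 | p4)):
        F (~p3 | p4): α-rule — add F ~p3, F p4.
        F (~p4 & ~p1): β-rule — branch into F ~p4  //  F ~p1.
          branch 1.2.1 (add F ~p4):
            × closes — contains both p4 and ~p4.
          branch 1.2.2 (add F ~p1):
            ○ open, literals {p1=1, p2=1, p3=1, p4=0}.
  branch 2 (add T ((~p3 | ~p2) -> p2)):
    T (~p1 <-> (~p3 | p4)): β-rule — branch into T ~p1, T (~p3 | p4)  //  F ~p1, F (~p3 | p4).
      branch 2.1 (add T ~p1, T (~p3 | p4)):
        T ((~p3 | ~p2) -> p2): β-rule — branch into F (~p3 | ~p2)  //  T p2.
          branch 2.1.1 (add F (~p3 | ~p2)):
            F (~p3 | ~p2): α-rule — add F ~p3, F ~p2.
            T (~p3 | p4): β-rule — branch into T ~p3  //  T p4.
              branch 2.1.1.1 (add T ~p3):
                × closes — contains both p3 and ~p3.
              branch 2.1.1.2 (add T p4):
                ○ open, literals {p1=0, p2=1, p3=1, p4=1}.
          branch 2.1.2 (add T p2):
            T (~p3 | p4): β-rule — branch into T ~p3  //  T p4.
              branch 2.1.2.1 (add T ~p3):
                × closes — contains both p3 and ~p3.
              branch 2.1.2.2 (add T p4):
                ○ open, literals {p1=0, p2=1, p3=1, p4=1}.
      branch 2.2 (add F ~p1, F (~p3 | p4)):
        F (~p3 | p4): α-rule — add F ~p3, F p4.
        T ((~p3 | ~p2) -> p2): β-rule — branch into F (~p3 | ~p2)  //  T p2.
          branch 2.2.1 (add F (~p3 | ~p2)):
            F (~p3 | ~p2): α-rule — add F ~p3, F ~p2.
            ○ open, literals {p1=1, p2=1, p3=1, p4=0}.
          branch 2.2.2 (add T p2):
            ○ open, literals {p1=1, p2=1, p3=1, p4=0}.
5 branches closed, 6 open.
Each open branch fixes some atoms; the unmentioned ones are free. Counting distinct full assignments: branch {p1=0, p2=1, p3=1, p4=1} (none free) contributes 1 new; branch {p1=1, p2=1, p3=1, p4=0} (none free) contributes 1 new; branch {p1=0, p2=1, p3=1, p4=1} (none free) contributes 0 new; branch {p1=0, p2=1, p3=1, p4=1} (none free) contributes 0 new; branch {p1=1, p2=1, p3=1, p4=0} (none free) contributes 0 new; branch {p1=1, p2=1, p3=1, p4=0} (none free) contributes 0 new. Total: 2.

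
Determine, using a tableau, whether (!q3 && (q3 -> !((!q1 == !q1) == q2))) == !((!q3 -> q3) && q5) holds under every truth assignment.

Not valid

Assume the negation and expand:
Initial set: {!((!q3 && (q3 -> !((!q1 == !q1) == q2))) == !((!q3 -> q3) && q5))}.
!((!q3 && (q3 -> !((!q1 == !q1) == q2))) == !((!q3 -> q3) && q5)): β-rule — branch into (!q3 && (q3 -> !((!q1 == !q1) == q2))), !!((!q3 -> q3) && q5)  //  !(!q3 && (q3 -> !((!q1 == !q1) == q2))), !((!q3 -> q3) && q5).
  branch 1 (add (!q3 && (q3 -> !((!q1 == !q1) == q2))), !!((!q3 -> q3) && q5)):
    (!q3 && (q3 -> !((!q1 == !q1) == q2))): α-rule — add !q3, (q3 -> !((!q1 == !q1) == q2)).
    !!((!q3 -> q3) && q5): α-rule — add (!q3 -> q3), q5.
    (q3 -> !((!q1 == !q1) == q2)): β-rule — branch into !q3  //  !((!q1 == !q1) == q2).
      branch 1.1 (add !q3):
        (!q3 -> q3): β-rule — branch into !!q3  //  q3.
          branch 1.1.1 (add !!q3):
            × closes — contains both q3 and !q3.
          branch 1.1.2 (add q3):
            × closes — contains both q3 and !q3.
      branch 1.2 (add !((!q1 == !q1) == q2)):
        (!q3 -> q3): β-rule — branch into !!q3  //  q3.
          branch 1.2.1 (add !!q3):
            × closes — contains both q3 and !q3.
          branch 1.2.2 (add q3):
            × closes — contains both q3 and !q3.
  branch 2 (add !(!q3 && (q3 -> !((!q1 == !q1) == q2))), !((!q3 -> q3) && q5)):
    !(!q3 && (q3 -> !((!q1 == !q1) == q2))): β-rule — branch into !!q3  //  !(q3 -> !((!q1 == !q1) == q2)).
      branch 2.1 (add !!q3):
        !((!q3 -> q3) && q5): β-rule — branch into !(!q3 -> q3)  //  !q5.
          branch 2.1.1 (add !(!q3 -> q3)):
            !(!q3 -> q3): α-rule — add !q3, !q3.
            × closes — contains both q3 and !q3.
          branch 2.1.2 (add !q5):
            ○ open, literals {q3=T, q5=F}.
      branch 2.2 (add !(q3 -> !((!q1 == !q1) == q2))):
        !(q3 -> !((!q1 == !q1) == q2)): α-rule — add q3, !!((!q1 == !q1) == q2).
        !((!q3 -> q3) && q5): β-rule — branch into !(!q3 -> q3)  //  !q5.
          branch 2.2.1 (add !(!q3 -> q3)):
            !(!q3 -> q3): α-rule — add !q3, !q3.
            × closes — contains both q3 and !q3.
          branch 2.2.2 (add !q5):
            !!((!q1 == !q1) == q2): β-rule — branch into (!q1 == !q1), q2  //  !(!q1 == !q1), !q2.
              branch 2.2.2.1 (add (!q1 == !q1), q2):
                (!q1 == !q1): β-rule — branch into !q1, !q1  //  !!q1, !!q1.
                  branch 2.2.2.1.1 (add !q1, !q1):
                    ○ open, literals {q1=F, q2=T, q3=T, q5=F}.
                  branch 2.2.2.1.2 (add !!q1, !!q1):
                    ○ open, literals {q1=T, q2=T, q3=T, q5=F}.
              branch 2.2.2.2 (add !(!q1 == !q1), !q2):
                !(!q1 == !q1): β-rule — branch into !q1, !!q1  //  !!q1, !q1.
                  branch 2.2.2.2.1 (add !q1, !!q1):
                    × closes — contains both q1 and !q1.
                  branch 2.2.2.2.2 (add !!q1, !q1):
                    × closes — contains both q1 and !q1.
8 branches closed, 3 open.
An open branch gives a countermodel: q3=T, q5=F (unmentioned atoms arbitrary); under it the original formula is false.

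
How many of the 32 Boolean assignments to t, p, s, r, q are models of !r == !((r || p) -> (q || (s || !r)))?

Initial set: {(!r == !((r || p) -> (q || (s || !r))))}.
(!r == !((r || p) -> (q || (s || !r)))): β-rule — branch into !r, !((r || p) -> (q || (s || !r)))  //  !!r, !!((r || p) -> (q || (s || !r))).
  branch 1 (add !r, !((r || p) -> (q || (s || !r)))):
    !((r || p) -> (q || (s || !r))): α-rule — add (r || p), !(q || (s || !r)).
    !(q || (s || !r)): α-rule — add !q, !(s || !r).
    !(s || !r): α-rule — add !s, !!r.
    × closes — contains both r and !r.
  branch 2 (add !!r, !!((r || p) -> (q || (s || !r)))):
    !!((r || p) -> (q || (s || !r))): β-rule — branch into !(r || p)  //  (q || (s || !r)).
      branch 2.1 (add !(r || p)):
        !(r || p): α-rule — add !r, !p.
        × closes — contains both r and !r.
      branch 2.2 (add (q || (s || !r))):
        (q || (s || !r)): β-rule — branch into q  //  (s || !r).
          branch 2.2.1 (add q):
            ○ open, literals {q=1, r=1}.
          branch 2.2.2 (add (s || !r)):
            (s || !r): β-rule — branch into s  //  !r.
              branch 2.2.2.1 (add s):
                ○ open, literals {r=1, s=1}.
              branch 2.2.2.2 (add !r):
                × closes — contains both r and !r.
3 branches closed, 2 open.
Each open branch fixes some atoms; the unmentioned ones are free. Counting distinct full assignments: branch {q=1, r=1} (t, p, s) contributes 8 new; branch {r=1, s=1} (t, p, q) contributes 4 new. Total: 12.

12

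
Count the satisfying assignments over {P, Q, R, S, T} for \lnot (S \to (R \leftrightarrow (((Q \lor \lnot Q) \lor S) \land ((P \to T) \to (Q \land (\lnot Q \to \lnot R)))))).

8

Initial set: {T \lnot (S \to (R \leftrightarrow (((Q \lor \lnot Q) \lor S) \land ((P \to T) \to (Q \land (\lnot Q \to \lnot R))))))}.
T \lnot (S \to (R \leftrightarrow (((Q \lor \lnot Q) \lor S) \land ((P \to T) \to (Q \land (\lnot Q \to \lnot R)))))): α-rule — add T S, F (R \leftrightarrow (((Q \lor \lnot Q) \lor S) \land ((P \to T) \to (Q \land (\lnot Q \to \lnot R))))).
F (R \leftrightarrow (((Q \lor \lnot Q) \lor S) \land ((P \to T) \to (Q \land (\lnot Q \to \lnot R))))): β-rule — branch into T R, F (((Q \lor \lnot Q) \lor S) \land ((P \to T) \to (Q \land (\lnot Q \to \lnot R))))  //  F R, T (((Q \lor \lnot Q) \lor S) \land ((P \to T) \to (Q \land (\lnot Q \to \lnot R)))).
  branch 1 (add T R, F (((Q \lor \lnot Q) \lor S) \land ((P \to T) \to (Q \land (\lnot Q \to \lnot R))))):
    F (((Q \lor \lnot Q) \lor S) \land ((P \to T) \to (Q \land (\lnot Q \to \lnot R)))): β-rule — branch into F ((Q \lor \lnot Q) \lor S)  //  F ((P \to T) \to (Q \land (\lnot Q \to \lnot R))).
      branch 1.1 (add F ((Q \lor \lnot Q) \lor S)):
        F ((Q \lor \lnot Q) \lor S): α-rule — add F (Q \lor \lnot Q), F S.
        × closes — contains both S and \lnot S.
      branch 1.2 (add F ((P \to T) \to (Q \land (\lnot Q \to \lnot R)))):
        F ((P \to T) \to (Q \land (\lnot Q \to \lnot R))): α-rule — add T (P \to T), F (Q \land (\lnot Q \to \lnot R)).
        T (P \to T): β-rule — branch into F P  //  T T.
          branch 1.2.1 (add F P):
            F (Q \land (\lnot Q \to \lnot R)): β-rule — branch into F Q  //  F (\lnot Q \to \lnot R).
              branch 1.2.1.1 (add F Q):
                ○ open, literals {P=0, Q=0, R=1, S=1}.
              branch 1.2.1.2 (add F (\lnot Q \to \lnot R)):
                F (\lnot Q \to \lnot R): α-rule — add T \lnot Q, F \lnot R.
                ○ open, literals {P=0, Q=0, R=1, S=1}.
          branch 1.2.2 (add T T):
            F (Q \land (\lnot Q \to \lnot R)): β-rule — branch into F Q  //  F (\lnot Q \to \lnot R).
              branch 1.2.2.1 (add F Q):
                ○ open, literals {Q=0, R=1, S=1, T=1}.
              branch 1.2.2.2 (add F (\lnot Q \to \lnot R)):
                F (\lnot Q \to \lnot R): α-rule — add T \lnot Q, F \lnot R.
                ○ open, literals {Q=0, R=1, S=1, T=1}.
  branch 2 (add F R, T (((Q \lor \lnot Q) \lor S) \land ((P \to T) \to (Q \land (\lnot Q \to \lnot R))))):
    T (((Q \lor \lnot Q) \lor S) \land ((P \to T) \to (Q \land (\lnot Q \to \lnot R)))): α-rule — add T ((Q \lor \lnot Q) \lor S), T ((P \to T) \to (Q \land (\lnot Q \to \lnot R))).
    T ((Q \lor \lnot Q) \lor S): β-rule — branch into T (Q \lor \lnot Q)  //  T S.
      branch 2.1 (add T (Q \lor \lnot Q)):
        T ((P \to T) \to (Q \land (\lnot Q \to \lnot R))): β-rule — branch into F (P \to T)  //  T (Q \land (\lnot Q \to \lnot R)).
          branch 2.1.1 (add F (P \to T)):
            F (P \to T): α-rule — add T P, F T.
            T (Q \lor \lnot Q): β-rule — branch into T Q  //  T \lnot Q.
              branch 2.1.1.1 (add T Q):
                ○ open, literals {P=1, Q=1, R=0, S=1, T=0}.
              branch 2.1.1.2 (add T \lnot Q):
                ○ open, literals {P=1, Q=0, R=0, S=1, T=0}.
          branch 2.1.2 (add T (Q \land (\lnot Q \to \lnot R))):
            T (Q \land (\lnot Q \to \lnot R)): α-rule — add T Q, T (\lnot Q \to \lnot R).
            T (Q \lor \lnot Q): β-rule — branch into T Q  //  T \lnot Q.
              branch 2.1.2.1 (add T Q):
                T (\lnot Q \to \lnot R): β-rule — branch into F \lnot Q  //  T \lnot R.
                  branch 2.1.2.1.1 (add F \lnot Q):
                    ○ open, literals {Q=1, R=0, S=1}.
                  branch 2.1.2.1.2 (add T \lnot R):
                    ○ open, literals {Q=1, R=0, S=1}.
              branch 2.1.2.2 (add T \lnot Q):
                × closes — contains both Q and \lnot Q.
      branch 2.2 (add T S):
        T ((P \to T) \to (Q \land (\lnot Q \to \lnot R))): β-rule — branch into F (P \to T)  //  T (Q \land (\lnot Q \to \lnot R)).
          branch 2.2.1 (add F (P \to T)):
            F (P \to T): α-rule — add T P, F T.
            ○ open, literals {P=1, R=0, S=1, T=0}.
          branch 2.2.2 (add T (Q \land (\lnot Q \to \lnot R))):
            T (Q \land (\lnot Q \to \lnot R)): α-rule — add T Q, T (\lnot Q \to \lnot R).
            T (\lnot Q \to \lnot R): β-rule — branch into F \lnot Q  //  T \lnot R.
              branch 2.2.2.1 (add F \lnot Q):
                ○ open, literals {Q=1, R=0, S=1}.
              branch 2.2.2.2 (add T \lnot R):
                ○ open, literals {Q=1, R=0, S=1}.
2 branches closed, 11 open.
Each open branch fixes some atoms; the unmentioned ones are free. Counting distinct full assignments: branch {P=0, Q=0, R=1, S=1} (T) contributes 2 new; branch {P=0, Q=0, R=1, S=1} (T) contributes 0 new; branch {Q=0, R=1, S=1, T=1} (P) contributes 1 new; branch {Q=0, R=1, S=1, T=1} (P) contributes 0 new; branch {P=1, Q=1, R=0, S=1, T=0} (none free) contributes 1 new; branch {P=1, Q=0, R=0, S=1, T=0} (none free) contributes 1 new; branch {Q=1, R=0, S=1} (P, T) contributes 3 new; branch {Q=1, R=0, S=1} (P, T) contributes 0 new; branch {P=1, R=0, S=1, T=0} (Q) contributes 0 new; branch {Q=1, R=0, S=1} (P, T) contributes 0 new; branch {Q=1, R=0, S=1} (P, T) contributes 0 new. Total: 8.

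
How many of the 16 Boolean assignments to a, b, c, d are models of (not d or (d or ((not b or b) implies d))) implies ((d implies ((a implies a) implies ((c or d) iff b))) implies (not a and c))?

7

Initial set: {((not d or (d or ((not b or b) implies d))) implies ((d implies ((a implies a) implies ((c or d) iff b))) implies (not a and c)))}.
((not d or (d or ((not b or b) implies d))) implies ((d implies ((a implies a) implies ((c or d) iff b))) implies (not a and c))): β-rule — branch into not (not d or (d or ((not b or b) implies d)))  //  ((d implies ((a implies a) implies ((c or d) iff b))) implies (not a and c)).
  branch 1 (add not (not d or (d or ((not b or b) implies d)))):
    not (not d or (d or ((not b or b) implies d))): α-rule — add not not d, not (d or ((not b or b) implies d)).
    not (d or ((not b or b) implies d)): α-rule — add not d, not ((not b or b) implies d).
    × closes — contains both d and not d.
  branch 2 (add ((d implies ((a implies a) implies ((c or d) iff b))) implies (not a and c))):
    ((d implies ((a implies a) implies ((c or d) iff b))) implies (not a and c)): β-rule — branch into not (d implies ((a implies a) implies ((c or d) iff b)))  //  (not a and c).
      branch 2.1 (add not (d implies ((a implies a) implies ((c or d) iff b)))):
        not (d implies ((a implies a) implies ((c or d) iff b))): α-rule — add d, not ((a implies a) implies ((c or d) iff b)).
        not ((a implies a) implies ((c or d) iff b)): α-rule — add (a implies a), not ((c or d) iff b).
        (a implies a): β-rule — branch into not a  //  a.
          branch 2.1.1 (add not a):
            not ((c or d) iff b): β-rule — branch into (c or d), not b  //  not (c or d), b.
              branch 2.1.1.1 (add (c or d), not b):
                (c or d): β-rule — branch into c  //  d.
                  branch 2.1.1.1.1 (add c):
                    ○ open, literals {a=0, b=0, c=1, d=1}.
                  branch 2.1.1.1.2 (add d):
                    ○ open, literals {a=0, b=0, d=1}.
              branch 2.1.1.2 (add not (c or d), b):
                not (c or d): α-rule — add not c, not d.
                × closes — contains both d and not d.
          branch 2.1.2 (add a):
            not ((c or d) iff b): β-rule — branch into (c or d), not b  //  not (c or d), b.
              branch 2.1.2.1 (add (c or d), not b):
                (c or d): β-rule — branch into c  //  d.
                  branch 2.1.2.1.1 (add c):
                    ○ open, literals {a=1, b=0, c=1, d=1}.
                  branch 2.1.2.1.2 (add d):
                    ○ open, literals {a=1, b=0, d=1}.
              branch 2.1.2.2 (add not (c or d), b):
                not (c or d): α-rule — add not c, not d.
                × closes — contains both d and not d.
      branch 2.2 (add (not a and c)):
        (not a and c): α-rule — add not a, c.
        ○ open, literals {a=0, c=1}.
3 branches closed, 5 open.
Each open branch fixes some atoms; the unmentioned ones are free. Counting distinct full assignments: branch {a=0, b=0, c=1, d=1} (none free) contributes 1 new; branch {a=0, b=0, d=1} (c) contributes 1 new; branch {a=1, b=0, c=1, d=1} (none free) contributes 1 new; branch {a=1, b=0, d=1} (c) contributes 1 new; branch {a=0, c=1} (b, d) contributes 3 new. Total: 7.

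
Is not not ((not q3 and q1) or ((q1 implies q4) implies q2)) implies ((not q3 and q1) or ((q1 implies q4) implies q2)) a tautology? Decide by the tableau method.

Assume the negation and expand:
Initial set: {not (not not ((not q3 and q1) or ((q1 implies q4) implies q2)) implies ((not q3 and q1) or ((q1 implies q4) implies q2)))}.
not (not not ((not q3 and q1) or ((q1 implies q4) implies q2)) implies ((not q3 and q1) or ((q1 implies q4) implies q2))): α-rule — add not not ((not q3 and q1) or ((q1 implies q4) implies q2)), not ((not q3 and q1) or ((q1 implies q4) implies q2)).
not not ((not q3 and q1) or ((q1 implies q4) implies q2)): drop double negation, giving ((not q3 and q1) or ((q1 implies q4) implies q2)).
not ((not q3 and q1) or ((q1 implies q4) implies q2)): α-rule — add not (not q3 and q1), not ((q1 implies q4) implies q2).
not ((q1 implies q4) implies q2): α-rule — add (q1 implies q4), not q2.
((not q3 and q1) or ((q1 implies q4) implies q2)): β-rule — branch into (not q3 and q1)  //  ((q1 implies q4) implies q2).
  branch 1 (add (not q3 and q1)):
    (not q3 and q1): α-rule — add not q3, q1.
    not (not q3 and q1): β-rule — branch into not not q3  //  not q1.
      branch 1.1 (add not not q3):
        × closes — contains both q3 and not q3.
      branch 1.2 (add not q1):
        × closes — contains both q1 and not q1.
  branch 2 (add ((q1 implies q4) implies q2)):
    not (not q3 and q1): β-rule — branch into not not q3  //  not q1.
      branch 2.1 (add not not q3):
        (q1 implies q4): β-rule — branch into not q1  //  q4.
          branch 2.1.1 (add not q1):
            ((q1 implies q4) implies q2): β-rule — branch into not (q1 implies q4)  //  q2.
              branch 2.1.1.1 (add not (q1 implies q4)):
                not (q1 implies q4): α-rule — add q1, not q4.
                × closes — contains both q1 and not q1.
              branch 2.1.1.2 (add q2):
                × closes — contains both q2 and not q2.
          branch 2.1.2 (add q4):
            ((q1 implies q4) implies q2): β-rule — branch into not (q1 implies q4)  //  q2.
              branch 2.1.2.1 (add not (q1 implies q4)):
                not (q1 implies q4): α-rule — add q1, not q4.
                × closes — contains both q4 and not q4.
              branch 2.1.2.2 (add q2):
                × closes — contains both q2 and not q2.
      branch 2.2 (add not q1):
        (q1 implies q4): β-rule — branch into not q1  //  q4.
          branch 2.2.1 (add not q1):
            ((q1 implies q4) implies q2): β-rule — branch into not (q1 implies q4)  //  q2.
              branch 2.2.1.1 (add not (q1 implies q4)):
                not (q1 implies q4): α-rule — add q1, not q4.
                × closes — contains both q1 and not q1.
              branch 2.2.1.2 (add q2):
                × closes — contains both q2 and not q2.
          branch 2.2.2 (add q4):
            ((q1 implies q4) implies q2): β-rule — branch into not (q1 implies q4)  //  q2.
              branch 2.2.2.1 (add not (q1 implies q4)):
                not (q1 implies q4): α-rule — add q1, not q4.
                × closes — contains both q1 and not q1.
              branch 2.2.2.2 (add q2):
                × closes — contains both q2 and not q2.
All 10 branches close.
Every branch closed, so the negation is unsatisfiable and the formula is valid.

Valid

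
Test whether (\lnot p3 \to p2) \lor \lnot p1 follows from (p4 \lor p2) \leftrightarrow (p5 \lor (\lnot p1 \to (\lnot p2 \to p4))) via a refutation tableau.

Initial set: {T ((p4 \lor p2) \leftrightarrow (p5 \lor (\lnot p1 \to (\lnot p2 \to p4)))); F ((\lnot p3 \to p2) \lor \lnot p1)}.
F ((\lnot p3 \to p2) \lor \lnot p1): α-rule — add F (\lnot p3 \to p2), F \lnot p1.
F (\lnot p3 \to p2): α-rule — add T \lnot p3, F p2.
T ((p4 \lor p2) \leftrightarrow (p5 \lor (\lnot p1 \to (\lnot p2 \to p4)))): β-rule — branch into T (p4 \lor p2), T (p5 \lor (\lnot p1 \to (\lnot p2 \to p4)))  //  F (p4 \lor p2), F (p5 \lor (\lnot p1 \to (\lnot p2 \to p4))).
  branch 1 (add T (p4 \lor p2), T (p5 \lor (\lnot p1 \to (\lnot p2 \to p4)))):
    T (p4 \lor p2): β-rule — branch into T p4  //  T p2.
      branch 1.1 (add T p4):
        T (p5 \lor (\lnot p1 \to (\lnot p2 \to p4))): β-rule — branch into T p5  //  T (\lnot p1 \to (\lnot p2 \to p4)).
          branch 1.1.1 (add T p5):
            ○ open, literals {p1=T, p2=F, p3=F, p4=T, p5=T}.
          branch 1.1.2 (add T (\lnot p1 \to (\lnot p2 \to p4))):
            T (\lnot p1 \to (\lnot p2 \to p4)): β-rule — branch into F \lnot p1  //  T (\lnot p2 \to p4).
              branch 1.1.2.1 (add F \lnot p1):
                ○ open, literals {p1=T, p2=F, p3=F, p4=T}.
              branch 1.1.2.2 (add T (\lnot p2 \to p4)):
                T (\lnot p2 \to p4): β-rule — branch into F \lnot p2  //  T p4.
                  branch 1.1.2.2.1 (add F \lnot p2):
                    × closes — contains both p2 and \lnot p2.
                  branch 1.1.2.2.2 (add T p4):
                    ○ open, literals {p1=T, p2=F, p3=F, p4=T}.
      branch 1.2 (add T p2):
        × closes — contains both p2 and \lnot p2.
  branch 2 (add F (p4 \lor p2), F (p5 \lor (\lnot p1 \to (\lnot p2 \to p4)))):
    F (p4 \lor p2): α-rule — add F p4, F p2.
    F (p5 \lor (\lnot p1 \to (\lnot p2 \to p4))): α-rule — add F p5, F (\lnot p1 \to (\lnot p2 \to p4)).
    F (\lnot p1 \to (\lnot p2 \to p4)): α-rule — add T \lnot p1, F (\lnot p2 \to p4).
    × closes — contains both p1 and \lnot p1.
3 branches closed, 3 open.
An open branch gives a countermodel: p1=T, p2=F, p3=F, p4=T, p5=T (unmentioned atoms arbitrary); the premises hold there but the conclusion fails.

No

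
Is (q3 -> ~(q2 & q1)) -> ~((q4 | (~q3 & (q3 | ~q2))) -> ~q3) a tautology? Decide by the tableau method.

Not valid

Assume the negation and expand:
Initial set: {F ((q3 -> ~(q2 & q1)) -> ~((q4 | (~q3 & (q3 | ~q2))) -> ~q3))}.
F ((q3 -> ~(q2 & q1)) -> ~((q4 | (~q3 & (q3 | ~q2))) -> ~q3)): α-rule — add T (q3 -> ~(q2 & q1)), F ~((q4 | (~q3 & (q3 | ~q2))) -> ~q3).
T (q3 -> ~(q2 & q1)): β-rule — branch into F q3  //  T ~(q2 & q1).
  branch 1 (add F q3):
    F ~((q4 | (~q3 & (q3 | ~q2))) -> ~q3): β-rule — branch into F (q4 | (~q3 & (q3 | ~q2)))  //  T ~q3.
      branch 1.1 (add F (q4 | (~q3 & (q3 | ~q2)))):
        F (q4 | (~q3 & (q3 | ~q2))): α-rule — add F q4, F (~q3 & (q3 | ~q2)).
        F (~q3 & (q3 | ~q2)): β-rule — branch into F ~q3  //  F (q3 | ~q2).
          branch 1.1.1 (add F ~q3):
            × closes — contains both q3 and ~q3.
          branch 1.1.2 (add F (q3 | ~q2)):
            F (q3 | ~q2): α-rule — add F q3, F ~q2.
            ○ open, literals {q2=T, q3=F, q4=F}.
      branch 1.2 (add T ~q3):
        ○ open, literals {q3=F}.
  branch 2 (add T ~(q2 & q1)):
    F ~((q4 | (~q3 & (q3 | ~q2))) -> ~q3): β-rule — branch into F (q4 | (~q3 & (q3 | ~q2)))  //  T ~q3.
      branch 2.1 (add F (q4 | (~q3 & (q3 | ~q2)))):
        F (q4 | (~q3 & (q3 | ~q2))): α-rule — add F q4, F (~q3 & (q3 | ~q2)).
        T ~(q2 & q1): β-rule — branch into F q2  //  F q1.
          branch 2.1.1 (add F q2):
            F (~q3 & (q3 | ~q2)): β-rule — branch into F ~q3  //  F (q3 | ~q2).
              branch 2.1.1.1 (add F ~q3):
                ○ open, literals {q2=F, q3=T, q4=F}.
              branch 2.1.1.2 (add F (q3 | ~q2)):
                F (q3 | ~q2): α-rule — add F q3, F ~q2.
                × closes — contains both q2 and ~q2.
          branch 2.1.2 (add F q1):
            F (~q3 & (q3 | ~q2)): β-rule — branch into F ~q3  //  F (q3 | ~q2).
              branch 2.1.2.1 (add F ~q3):
                ○ open, literals {q1=F, q3=T, q4=F}.
              branch 2.1.2.2 (add F (q3 | ~q2)):
                F (q3 | ~q2): α-rule — add F q3, F ~q2.
                ○ open, literals {q1=F, q2=T, q3=F, q4=F}.
      branch 2.2 (add T ~q3):
        T ~(q2 & q1): β-rule — branch into F q2  //  F q1.
          branch 2.2.1 (add F q2):
            ○ open, literals {q2=F, q3=F}.
          branch 2.2.2 (add F q1):
            ○ open, literals {q1=F, q3=F}.
2 branches closed, 7 open.
An open branch gives a countermodel: q2=T, q3=F, q4=F (unmentioned atoms arbitrary); under it the original formula is false.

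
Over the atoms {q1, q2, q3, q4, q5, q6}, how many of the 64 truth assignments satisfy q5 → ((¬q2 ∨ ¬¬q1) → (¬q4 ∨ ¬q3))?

Initial set: {(q5 → ((¬q2 ∨ ¬¬q1) → (¬q4 ∨ ¬q3)))}.
(q5 → ((¬q2 ∨ ¬¬q1) → (¬q4 ∨ ¬q3))): β-rule — branch into ¬q5  //  ((¬q2 ∨ ¬¬q1) → (¬q4 ∨ ¬q3)).
  branch 1 (add ¬q5):
    ○ open, literals {q5=false}.
  branch 2 (add ((¬q2 ∨ ¬¬q1) → (¬q4 ∨ ¬q3))):
    ((¬q2 ∨ ¬¬q1) → (¬q4 ∨ ¬q3)): β-rule — branch into ¬(¬q2 ∨ ¬¬q1)  //  (¬q4 ∨ ¬q3).
      branch 2.1 (add ¬(¬q2 ∨ ¬¬q1)):
        ¬(¬q2 ∨ ¬¬q1): α-rule — add ¬¬q2, ¬¬¬q1.
        ¬¬¬q1: drop double negation, giving ¬q1.
        ○ open, literals {q1=false, q2=true}.
      branch 2.2 (add (¬q4 ∨ ¬q3)):
        (¬q4 ∨ ¬q3): β-rule — branch into ¬q4  //  ¬q3.
          branch 2.2.1 (add ¬q4):
            ○ open, literals {q4=false}.
          branch 2.2.2 (add ¬q3):
            ○ open, literals {q3=false}.
0 branches closed, 4 open.
Each open branch fixes some atoms; the unmentioned ones are free. Counting distinct full assignments: branch {q5=false} (q1, q2, q3, q4, q6) contributes 32 new; branch {q1=false, q2=true} (q3, q4, q5, q6) contributes 8 new; branch {q4=false} (q1, q2, q3, q5, q6) contributes 12 new; branch {q3=false} (q1, q2, q4, q5, q6) contributes 6 new. Total: 58.

58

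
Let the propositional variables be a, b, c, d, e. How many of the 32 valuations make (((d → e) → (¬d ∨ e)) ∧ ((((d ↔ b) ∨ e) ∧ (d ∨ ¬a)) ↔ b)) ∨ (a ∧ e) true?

Initial set: {((((d → e) → (¬d ∨ e)) ∧ ((((d ↔ b) ∨ e) ∧ (d ∨ ¬a)) ↔ b)) ∨ (a ∧ e))}.
((((d → e) → (¬d ∨ e)) ∧ ((((d ↔ b) ∨ e) ∧ (d ∨ ¬a)) ↔ b)) ∨ (a ∧ e)): β-rule — branch into (((d → e) → (¬d ∨ e)) ∧ ((((d ↔ b) ∨ e) ∧ (d ∨ ¬a)) ↔ b))  //  (a ∧ e).
  branch 1 (add (((d → e) → (¬d ∨ e)) ∧ ((((d ↔ b) ∨ e) ∧ (d ∨ ¬a)) ↔ b))):
    (((d → e) → (¬d ∨ e)) ∧ ((((d ↔ b) ∨ e) ∧ (d ∨ ¬a)) ↔ b)): α-rule — add ((d → e) → (¬d ∨ e)), ((((d ↔ b) ∨ e) ∧ (d ∨ ¬a)) ↔ b).
    ((d → e) → (¬d ∨ e)): β-rule — branch into ¬(d → e)  //  (¬d ∨ e).
      branch 1.1 (add ¬(d → e)):
        ¬(d → e): α-rule — add d, ¬e.
        ((((d ↔ b) ∨ e) ∧ (d ∨ ¬a)) ↔ b): β-rule — branch into (((d ↔ b) ∨ e) ∧ (d ∨ ¬a)), b  //  ¬(((d ↔ b) ∨ e) ∧ (d ∨ ¬a)), ¬b.
          branch 1.1.1 (add (((d ↔ b) ∨ e) ∧ (d ∨ ¬a)), b):
            (((d ↔ b) ∨ e) ∧ (d ∨ ¬a)): α-rule — add ((d ↔ b) ∨ e), (d ∨ ¬a).
            ((d ↔ b) ∨ e): β-rule — branch into (d ↔ b)  //  e.
              branch 1.1.1.1 (add (d ↔ b)):
                (d ∨ ¬a): β-rule — branch into d  //  ¬a.
                  branch 1.1.1.1.1 (add d):
                    (d ↔ b): β-rule — branch into d, b  //  ¬d, ¬b.
                      branch 1.1.1.1.1.1 (add d, b):
                        ○ open, literals {b=1, d=1, e=0}.
                      branch 1.1.1.1.1.2 (add ¬d, ¬b):
                        × closes — contains both d and ¬d.
                  branch 1.1.1.1.2 (add ¬a):
                    (d ↔ b): β-rule — branch into d, b  //  ¬d, ¬b.
                      branch 1.1.1.1.2.1 (add d, b):
                        ○ open, literals {a=0, b=1, d=1, e=0}.
                      branch 1.1.1.1.2.2 (add ¬d, ¬b):
                        × closes — contains both d and ¬d.
              branch 1.1.1.2 (add e):
                × closes — contains both e and ¬e.
          branch 1.1.2 (add ¬(((d ↔ b) ∨ e) ∧ (d ∨ ¬a)), ¬b):
            ¬(((d ↔ b) ∨ e) ∧ (d ∨ ¬a)): β-rule — branch into ¬((d ↔ b) ∨ e)  //  ¬(d ∨ ¬a).
              branch 1.1.2.1 (add ¬((d ↔ b) ∨ e)):
                ¬((d ↔ b) ∨ e): α-rule — add ¬(d ↔ b), ¬e.
                ¬(d ↔ b): β-rule — branch into d, ¬b  //  ¬d, b.
                  branch 1.1.2.1.1 (add d, ¬b):
                    ○ open, literals {b=0, d=1, e=0}.
                  branch 1.1.2.1.2 (add ¬d, b):
                    × closes — contains both d and ¬d.
              branch 1.1.2.2 (add ¬(d ∨ ¬a)):
                ¬(d ∨ ¬a): α-rule — add ¬d, ¬¬a.
                × closes — contains both d and ¬d.
      branch 1.2 (add (¬d ∨ e)):
        ((((d ↔ b) ∨ e) ∧ (d ∨ ¬a)) ↔ b): β-rule — branch into (((d ↔ b) ∨ e) ∧ (d ∨ ¬a)), b  //  ¬(((d ↔ b) ∨ e) ∧ (d ∨ ¬a)), ¬b.
          branch 1.2.1 (add (((d ↔ b) ∨ e) ∧ (d ∨ ¬a)), b):
            (((d ↔ b) ∨ e) ∧ (d ∨ ¬a)): α-rule — add ((d ↔ b) ∨ e), (d ∨ ¬a).
            (¬d ∨ e): β-rule — branch into ¬d  //  e.
              branch 1.2.1.1 (add ¬d):
                ((d ↔ b) ∨ e): β-rule — branch into (d ↔ b)  //  e.
                  branch 1.2.1.1.1 (add (d ↔ b)):
                    (d ∨ ¬a): β-rule — branch into d  //  ¬a.
                      branch 1.2.1.1.1.1 (add d):
                        × closes — contains both d and ¬d.
                      branch 1.2.1.1.1.2 (add ¬a):
                        (d ↔ b): β-rule — branch into d, b  //  ¬d, ¬b.
                          branch 1.2.1.1.1.2.1 (add d, b):
                            × closes — contains both d and ¬d.
                          branch 1.2.1.1.1.2.2 (add ¬d, ¬b):
                            × closes — contains both b and ¬b.
                  branch 1.2.1.1.2 (add e):
                    (d ∨ ¬a): β-rule — branch into d  //  ¬a.
                      branch 1.2.1.1.2.1 (add d):
                        × closes — contains both d and ¬d.
                      branch 1.2.1.1.2.2 (add ¬a):
                        ○ open, literals {a=0, b=1, d=0, e=1}.
              branch 1.2.1.2 (add e):
                ((d ↔ b) ∨ e): β-rule — branch into (d ↔ b)  //  e.
                  branch 1.2.1.2.1 (add (d ↔ b)):
                    (d ∨ ¬a): β-rule — branch into d  //  ¬a.
                      branch 1.2.1.2.1.1 (add d):
                        (d ↔ b): β-rule — branch into d, b  //  ¬d, ¬b.
                          branch 1.2.1.2.1.1.1 (add d, b):
                            ○ open, literals {b=1, d=1, e=1}.
                          branch 1.2.1.2.1.1.2 (add ¬d, ¬b):
                            × closes — contains both d and ¬d.
                      branch 1.2.1.2.1.2 (add ¬a):
                        (d ↔ b): β-rule — branch into d, b  //  ¬d, ¬b.
                          branch 1.2.1.2.1.2.1 (add d, b):
                            ○ open, literals {a=0, b=1, d=1, e=1}.
                          branch 1.2.1.2.1.2.2 (add ¬d, ¬b):
                            × closes — contains both b and ¬b.
                  branch 1.2.1.2.2 (add e):
                    (d ∨ ¬a): β-rule — branch into d  //  ¬a.
                      branch 1.2.1.2.2.1 (add d):
                        ○ open, literals {b=1, d=1, e=1}.
                      branch 1.2.1.2.2.2 (add ¬a):
                        ○ open, literals {a=0, b=1, e=1}.
          branch 1.2.2 (add ¬(((d ↔ b) ∨ e) ∧ (d ∨ ¬a)), ¬b):
            (¬d ∨ e): β-rule — branch into ¬d  //  e.
              branch 1.2.2.1 (add ¬d):
                ¬(((d ↔ b) ∨ e) ∧ (d ∨ ¬a)): β-rule — branch into ¬((d ↔ b) ∨ e)  //  ¬(d ∨ ¬a).
                  branch 1.2.2.1.1 (add ¬((d ↔ b) ∨ e)):
                    ¬((d ↔ b) ∨ e): α-rule — add ¬(d ↔ b), ¬e.
                    ¬(d ↔ b): β-rule — branch into d, ¬b  //  ¬d, b.
                      branch 1.2.2.1.1.1 (add d, ¬b):
                        × closes — contains both d and ¬d.
                      branch 1.2.2.1.1.2 (add ¬d, b):
                        × closes — contains both b and ¬b.
                  branch 1.2.2.1.2 (add ¬(d ∨ ¬a)):
                    ¬(d ∨ ¬a): α-rule — add ¬d, ¬¬a.
                    ○ open, literals {a=1, b=0, d=0}.
              branch 1.2.2.2 (add e):
                ¬(((d ↔ b) ∨ e) ∧ (d ∨ ¬a)): β-rule — branch into ¬((d ↔ b) ∨ e)  //  ¬(d ∨ ¬a).
                  branch 1.2.2.2.1 (add ¬((d ↔ b) ∨ e)):
                    ¬((d ↔ b) ∨ e): α-rule — add ¬(d ↔ b), ¬e.
                    × closes — contains both e and ¬e.
                  branch 1.2.2.2.2 (add ¬(d ∨ ¬a)):
                    ¬(d ∨ ¬a): α-rule — add ¬d, ¬¬a.
                    ○ open, literals {a=1, b=0, d=0, e=1}.
  branch 2 (add (a ∧ e)):
    (a ∧ e): α-rule — add a, e.
    ○ open, literals {a=1, e=1}.
14 branches closed, 11 open.
Each open branch fixes some atoms; the unmentioned ones are free. Counting distinct full assignments: branch {b=1, d=1, e=0} (a, c) contributes 4 new; branch {a=0, b=1, d=1, e=0} (c) contributes 0 new; branch {b=0, d=1, e=0} (a, c) contributes 4 new; branch {a=0, b=1, d=0, e=1} (c) contributes 2 new; branch {b=1, d=1, e=1} (a, c) contributes 4 new; branch {a=0, b=1, d=1, e=1} (c) contributes 0 new; branch {b=1, d=1, e=1} (a, c) contributes 0 new; branch {a=0, b=1, e=1} (c, d) contributes 0 new; branch {a=1, b=0, d=0} (c, e) contributes 4 new; branch {a=1, b=0, d=0, e=1} (c) contributes 0 new; branch {a=1, e=1} (b, c, d) contributes 4 new. Total: 22.

22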